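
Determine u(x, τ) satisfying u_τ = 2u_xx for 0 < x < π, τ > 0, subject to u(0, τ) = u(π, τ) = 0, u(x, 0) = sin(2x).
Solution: Using separation of variables u = X(x)T(τ):
Eigenfunctions: sin(nx), n = 1, 2, 3, ...
General solution: u(x, τ) = Σ c_n sin(nx) exp(-2n² τ)
Matching u(x,0) = sin(2x) term by term: c_2=1.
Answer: u(x, τ) = exp(-8τ)sin(2x)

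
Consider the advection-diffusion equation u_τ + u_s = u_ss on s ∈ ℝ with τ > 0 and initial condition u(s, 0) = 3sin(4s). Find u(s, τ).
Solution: Change to a moving frame: let η = s - τ, σ = τ and write u(s,τ) = w(η,σ).
By the chain rule u_τ = w_σ - w_η, u_s = w_η, u_ss = w_ηη.
Then u_τ + u_s = w_σ: the advection term cancels and the PDE becomes the heat equation w_σ = w_ηη on η ∈ ℝ.
Initial data: w(η,0) = u(η,0) = 3sin(4η).
On η ∈ ℝ each mode satisfies (sin(nη))″ = -n² sin(nη), so exp(-n²σ) sin(nη) solves the heat equation; by superposition w(η,σ) = Σ c_n exp(-n²σ) sin(nη).
Reading off the coefficients: c_4=3, so w(η,σ) = 3exp(-16σ)sin(4η).
Substituting back η = s - τ, σ = τ: u(s,τ) = w(s - τ, τ).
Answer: u(s, τ) = 3exp(-16τ)sin(4s - 4τ)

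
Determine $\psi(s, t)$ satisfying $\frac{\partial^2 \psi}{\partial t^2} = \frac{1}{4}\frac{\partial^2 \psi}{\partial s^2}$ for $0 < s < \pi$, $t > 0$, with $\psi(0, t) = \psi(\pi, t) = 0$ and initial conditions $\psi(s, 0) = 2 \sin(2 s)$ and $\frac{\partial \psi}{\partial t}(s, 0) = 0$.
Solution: Using separation of variables $\psi = X(s)T(t)$:
Eigenfunctions: $\sin(ns)$, $n = 1, 2, 3, \ldots$
General solution: $\psi(s, t) = \sum [A_n \cos(n t/2) + B_n \sin(n t/2)] \sin(ns)$
From $\psi(s,0) = 2 \sin(2 s)$: $A_2=2$. From $\psi_t(s,0) = 0$: all $B_n = 0$.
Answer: $\psi(s, t) = 2 \sin(2 s) \cos(t)$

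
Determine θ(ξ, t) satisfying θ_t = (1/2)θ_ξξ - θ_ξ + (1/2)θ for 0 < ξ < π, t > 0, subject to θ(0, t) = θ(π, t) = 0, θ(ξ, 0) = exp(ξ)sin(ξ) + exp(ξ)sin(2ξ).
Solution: Substitute θ = exp(ξ)u, i.e. u = exp(-ξ)θ.
By the product rule, θ_ξ = exp(ξ)(u_ξ + u), θ_ξξ = exp(ξ)(u_ξξ + 2u_ξ + u), θ_t = exp(ξ)u_t.
Substituting into the PDE and dividing by exp(ξ): u_t = (1/2)(u_ξξ + 2u_ξ + u) - (u_ξ + u) + (1/2)u.
The lower-order terms cancel, leaving the standard heat equation u_t = (1/2)u_ξξ.
Initial data for u: u(ξ,0) = exp(-ξ)θ(ξ,0) = sin(ξ) + sin(2ξ). The boundary conditions carry over: u(0,t) = u(π,t) = 0.
Solve for u:
  Using separation of variables u = X(ξ)G(t):
  Eigenfunctions: sin(nξ), n = 1, 2, 3, ...
  General solution: u(ξ, t) = Σ c_n sin(nξ) exp(-n² t/2)
  Matching u(ξ,0) = sin(ξ) + sin(2ξ) term by term: c_1=1, c_2=1.
Hence u(ξ,t) = exp(-2t)sin(2ξ) + exp(-t/2)sin(ξ).
Transform back: θ(ξ,t) = exp(ξ)u(ξ,t).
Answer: θ(ξ, t) = exp(-2t)exp(ξ)sin(2ξ) + exp(-t/2)exp(ξ)sin(ξ)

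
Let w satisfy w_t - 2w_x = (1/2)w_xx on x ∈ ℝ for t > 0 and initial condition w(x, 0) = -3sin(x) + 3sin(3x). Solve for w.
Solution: Change to a moving frame: let η = x + 2t, σ = t and write w(x,t) = u(η,σ).
By the chain rule w_t = u_σ + 2u_η, w_x = u_η, w_xx = u_ηη.
Then w_t - 2w_x = u_σ: the advection term cancels and the PDE becomes the heat equation u_σ = (1/2)u_ηη on η ∈ ℝ.
Initial data: u(η,0) = w(η,0) = -3sin(η) + 3sin(3η).
On η ∈ ℝ each mode satisfies (sin(nη))″ = -n² sin(nη), so exp(-n²σ/2) sin(nη) solves the heat equation; by superposition u(η,σ) = Σ c_n exp(-n²σ/2) sin(nη).
Reading off the coefficients: c_1=-3, c_3=3, so u(η,σ) = -3exp(-σ/2)sin(η) + 3exp(-9σ/2)sin(3η).
Substituting back η = x + 2t, σ = t: w(x,t) = u(x + 2t, t).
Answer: w(x, t) = -3exp(-t/2)sin(2t + x) + 3exp(-9t/2)sin(6t + 3x)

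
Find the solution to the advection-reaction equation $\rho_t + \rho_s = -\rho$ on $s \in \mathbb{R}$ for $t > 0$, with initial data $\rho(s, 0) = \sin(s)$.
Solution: Substitute $\rho = e^{-t}u$, i.e. $u = e^{t}\rho$.
By the product rule, $\rho_t = e^{-t}(u_t - u)$, $\rho_s = e^{-t}u_s$.
Substituting into the PDE and dividing by $e^{-t}$: $u_t - u + u_s = -u$.
The lower-order terms cancel, leaving the standard advection equation $u_t + u_s = 0$.
Initial data for $u$: $u(s,0) = \rho(s,0) = \sin(s)$.
Solve for $u$:
  By method of characteristics (waves move right with speed 1):
  Along characteristics $s - t =$ const, $u$ is constant, so $u(s,t) = f(s - t)$ with $f = u( \cdot , 0)$.
Hence $u(s,t) = \sin(s - t)$.
Transform back: $\rho(s,t) = e^{-t}u(s,t)$.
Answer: $\rho(s, t) = e^{-t} \sin(s - t)$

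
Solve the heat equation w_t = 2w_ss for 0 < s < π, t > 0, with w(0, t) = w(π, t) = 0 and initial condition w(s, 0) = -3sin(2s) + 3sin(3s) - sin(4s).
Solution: Separating variables: w = Σ c_n exp(-2n²t) sin(ns). From w(s,0) = -3sin(2s) + 3sin(3s) - sin(4s): c_2=-3, c_3=3, c_4=-1.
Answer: w(s, t) = -3exp(-8t)sin(2s) + 3exp(-18t)sin(3s) - exp(-32t)sin(4s)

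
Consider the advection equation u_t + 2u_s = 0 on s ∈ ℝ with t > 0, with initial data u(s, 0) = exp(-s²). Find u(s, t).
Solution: By method of characteristics (waves move right with speed 2):
Along characteristics s - 2t = const, u is constant, so u(s,t) = f(s - 2t) with f = u(·, 0).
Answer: u(s, t) = exp(-(s - 2t)²)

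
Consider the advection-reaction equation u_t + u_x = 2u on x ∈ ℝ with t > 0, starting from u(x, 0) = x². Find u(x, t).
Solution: Substitute u = exp(2t)w.
Then u_t = exp(2t)(w_t + 2w), u_x = exp(2t)w_x; substituting and dividing by exp(2t), the lower-order terms cancel: w_t + w_x = 0 (standard advection equation).
Data for w: w(x,0) = u(x,0) = x².
By characteristics (dx/dt = 1), w(x,t) = f(x - t) with f = w(·, 0).
So w(x,t) = t² - 2tx + x², and u(x,t) = exp(2t)w(x,t).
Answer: u(x, t) = t²exp(2t) - 2txexp(2t) + x²exp(2t)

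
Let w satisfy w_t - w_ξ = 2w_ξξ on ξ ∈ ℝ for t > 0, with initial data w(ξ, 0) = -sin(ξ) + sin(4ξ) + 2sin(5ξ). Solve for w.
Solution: Change to a moving frame: let η = ξ + t, σ = t and write w(ξ,t) = u(η,σ).
By the chain rule w_t = u_σ + u_η, w_ξ = u_η, w_ξξ = u_ηη.
Then w_t - w_ξ = u_σ: the advection term cancels and the PDE becomes the heat equation u_σ = 2u_ηη on η ∈ ℝ.
Initial data: u(η,0) = w(η,0) = -sin(η) + sin(4η) + 2sin(5η).
On η ∈ ℝ each mode satisfies (sin(nη))″ = -n² sin(nη), so exp(-2n²σ) sin(nη) solves the heat equation; by superposition u(η,σ) = Σ c_n exp(-2n²σ) sin(nη).
Reading off the coefficients: c_1=-1, c_4=1, c_5=2, so u(η,σ) = -exp(-2σ)sin(η) + exp(-32σ)sin(4η) + 2exp(-50σ)sin(5η).
Substituting back η = ξ + t, σ = t: w(ξ,t) = u(ξ + t, t).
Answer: w(ξ, t) = -exp(-2t)sin(t + ξ) + exp(-32t)sin(4t + 4ξ) + 2exp(-50t)sin(5t + 5ξ)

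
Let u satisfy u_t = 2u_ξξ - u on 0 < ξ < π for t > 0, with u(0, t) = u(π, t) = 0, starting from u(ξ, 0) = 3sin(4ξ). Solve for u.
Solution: Substitute u = exp(-t)w.
Then u_t = exp(-t)(w_t - w), u_ξξ = exp(-t)w_ξξ; substituting and dividing by exp(-t), the lower-order terms cancel: w_t = 2w_ξξ (standard heat equation).
Data for w: w(ξ,0) = u(ξ,0) = 3sin(4ξ). The boundary conditions carry over: w(0,t) = w(π,t) = 0.
Separating variables: w = Σ c_n exp(-2n²t) sin(nξ). From w(ξ,0) = 3sin(4ξ): c_4=3.
So w(ξ,t) = 3exp(-32t)sin(4ξ), and u(ξ,t) = exp(-t)w(ξ,t).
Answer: u(ξ, t) = 3exp(-33t)sin(4ξ)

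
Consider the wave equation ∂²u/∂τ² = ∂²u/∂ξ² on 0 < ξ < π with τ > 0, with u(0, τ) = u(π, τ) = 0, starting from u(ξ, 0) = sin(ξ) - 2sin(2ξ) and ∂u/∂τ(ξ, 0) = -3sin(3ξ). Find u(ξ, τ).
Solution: Separating variables: u = Σ [A_n cos(ω_n τ) + B_n sin(ω_n τ)] sin(nξ), ω_n = n. From ICs (B_n = velocity coefficient / ω_n): A_1=1, A_2=-2, B_3=-1.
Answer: u(ξ, τ) = sin(ξ)cos(τ) - 2sin(2ξ)cos(2τ) - sin(3ξ)sin(3τ)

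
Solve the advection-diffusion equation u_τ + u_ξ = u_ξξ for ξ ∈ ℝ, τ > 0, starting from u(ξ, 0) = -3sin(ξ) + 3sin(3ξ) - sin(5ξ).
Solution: Moving frame: η = ξ - τ, σ = τ, u = w(η,σ), so u_τ = w_σ - w_η and u_ξξ = w_ηη.
Hence u_τ + u_ξ = w_σ and the PDE becomes the heat equation w_σ = w_ηη on η ∈ ℝ.
Initial data: w(η,0) = u(η,0) = -3sin(η) + 3sin(3η) - sin(5η). Each mode sin(nη) decays as exp(-n²σ) on ℝ, so w(η,σ) = Σ c_n exp(-n²σ) sin(nη) with c_1=-3, c_3=3, c_5=-1: w(η,σ) = -3exp(-σ)sin(η) + 3exp(-9σ)sin(3η) - exp(-25σ)sin(5η).
Substituting back: u(ξ,τ) = w(ξ - τ, τ).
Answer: u(ξ, τ) = -3exp(-τ)sin(ξ - τ) + 3exp(-9τ)sin(3ξ - 3τ) - exp(-25τ)sin(5ξ - 5τ)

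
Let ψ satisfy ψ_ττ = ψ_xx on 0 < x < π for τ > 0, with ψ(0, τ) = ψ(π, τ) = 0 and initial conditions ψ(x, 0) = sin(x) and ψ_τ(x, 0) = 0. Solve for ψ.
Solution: Using separation of variables ψ = X(x)T(τ):
Eigenfunctions: sin(nx), n = 1, 2, 3, ...
General solution: ψ(x, τ) = Σ [A_n cos(n τ) + B_n sin(n τ)] sin(nx)
From ψ(x,0) = sin(x): A_1=1. From ψ_τ(x,0) = 0: all B_n = 0.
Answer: ψ(x, τ) = sin(x)cos(τ)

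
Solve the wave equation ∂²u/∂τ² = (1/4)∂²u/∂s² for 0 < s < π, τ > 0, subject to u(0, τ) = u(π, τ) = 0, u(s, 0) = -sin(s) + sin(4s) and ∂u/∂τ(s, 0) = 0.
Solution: Separating variables: u = Σ [A_n cos(ω_n τ) + B_n sin(ω_n τ)] sin(ns), ω_n = n/2. From ICs: A_1=-1, A_4=1.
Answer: u(s, τ) = -sin(s)cos(τ/2) + sin(4s)cos(2τ)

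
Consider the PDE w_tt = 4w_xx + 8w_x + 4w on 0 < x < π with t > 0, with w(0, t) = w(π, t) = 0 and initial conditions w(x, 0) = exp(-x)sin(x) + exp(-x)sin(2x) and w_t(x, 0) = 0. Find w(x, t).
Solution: Substitute w = exp(-x)u.
Then w_x = exp(-x)(u_x - u), w_xx = exp(-x)(u_xx - 2u_x + u), w_tt = exp(-x)u_tt; substituting and dividing by exp(-x), the lower-order terms cancel: u_tt = 4u_xx (standard wave equation).
Data for u: u(x,0) = exp(x)w(x,0) = sin(x) + sin(2x); u_t(x,0) = exp(x)w_t(x,0) = 0. The boundary conditions carry over: u(0,t) = u(π,t) = 0.
Separating variables: u = Σ [A_n cos(ω_n t) + B_n sin(ω_n t)] sin(nx), ω_n = 2n. From ICs: A_1=1, A_2=1.
So u(x,t) = sin(x)cos(2t) + sin(2x)cos(4t), and w(x,t) = exp(-x)u(x,t).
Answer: w(x, t) = exp(-x)sin(x)cos(2t) + exp(-x)sin(2x)cos(4t)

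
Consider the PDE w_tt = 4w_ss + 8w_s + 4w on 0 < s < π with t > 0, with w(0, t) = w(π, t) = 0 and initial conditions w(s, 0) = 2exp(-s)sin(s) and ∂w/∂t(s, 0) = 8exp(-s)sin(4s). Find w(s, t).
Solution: Substitute w = exp(-s)u.
Then w_s = exp(-s)(u_s - u), w_ss = exp(-s)(u_ss - 2u_s + u), w_tt = exp(-s)u_tt; substituting and dividing by exp(-s), the lower-order terms cancel: u_tt = 4u_ss (standard wave equation).
Data for u: u(s,0) = exp(s)w(s,0) = 2sin(s); u_t(s,0) = exp(s)w_t(s,0) = 8sin(4s). The boundary conditions carry over: u(0,t) = u(π,t) = 0.
Separating variables: u = Σ [A_n cos(ω_n t) + B_n sin(ω_n t)] sin(ns), ω_n = 2n. From ICs (B_n = velocity coefficient / ω_n): A_1=2, B_4=1.
So u(s,t) = 2sin(s)cos(2t) + sin(4s)sin(8t), and w(s,t) = exp(-s)u(s,t).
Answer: w(s, t) = 2exp(-s)sin(s)cos(2t) + exp(-s)sin(4s)sin(8t)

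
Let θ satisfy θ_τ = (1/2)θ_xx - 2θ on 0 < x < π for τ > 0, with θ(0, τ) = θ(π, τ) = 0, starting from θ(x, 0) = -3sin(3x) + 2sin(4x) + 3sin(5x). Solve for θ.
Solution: Substitute θ = exp(-2τ)u.
Then θ_τ = exp(-2τ)(u_τ - 2u), θ_xx = exp(-2τ)u_xx; substituting and dividing by exp(-2τ), the lower-order terms cancel: u_τ = (1/2)u_xx (standard heat equation).
Data for u: u(x,0) = θ(x,0) = -3sin(3x) + 2sin(4x) + 3sin(5x). The boundary conditions carry over: u(0,τ) = u(π,τ) = 0.
Separating variables: u = Σ c_n exp(-n²τ/2) sin(nx). From u(x,0) = -3sin(3x) + 2sin(4x) + 3sin(5x): c_3=-3, c_4=2, c_5=3.
So u(x,τ) = 2exp(-8τ)sin(4x) - 3exp(-9τ/2)sin(3x) + 3exp(-25τ/2)sin(5x), and θ(x,τ) = exp(-2τ)u(x,τ).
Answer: θ(x, τ) = 2exp(-10τ)sin(4x) - 3exp(-13τ/2)sin(3x) + 3exp(-29τ/2)sin(5x)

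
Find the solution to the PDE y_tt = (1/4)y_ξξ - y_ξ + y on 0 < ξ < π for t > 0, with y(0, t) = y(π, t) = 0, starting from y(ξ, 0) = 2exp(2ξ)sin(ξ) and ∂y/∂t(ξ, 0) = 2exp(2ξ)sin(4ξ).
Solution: Substitute y = exp(2ξ)u.
Then y_ξ = exp(2ξ)(u_ξ + 2u), y_ξξ = exp(2ξ)(u_ξξ + 4u_ξ + 4u), y_tt = exp(2ξ)u_tt; substituting and dividing by exp(2ξ), the lower-order terms cancel: u_tt = (1/4)u_ξξ (standard wave equation).
Data for u: u(ξ,0) = exp(-2ξ)y(ξ,0) = 2sin(ξ); u_t(ξ,0) = exp(-2ξ)y_t(ξ,0) = 2sin(4ξ). The boundary conditions carry over: u(0,t) = u(π,t) = 0.
Separating variables: u = Σ [A_n cos(ω_n t) + B_n sin(ω_n t)] sin(nξ), ω_n = n/2. From ICs (B_n = velocity coefficient / ω_n): A_1=2, B_4=1.
So u(ξ,t) = sin(2t)sin(4ξ) + 2sin(ξ)cos(t/2), and y(ξ,t) = exp(2ξ)u(ξ,t).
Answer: y(ξ, t) = exp(2ξ)sin(2t)sin(4ξ) + 2exp(2ξ)sin(ξ)cos(t/2)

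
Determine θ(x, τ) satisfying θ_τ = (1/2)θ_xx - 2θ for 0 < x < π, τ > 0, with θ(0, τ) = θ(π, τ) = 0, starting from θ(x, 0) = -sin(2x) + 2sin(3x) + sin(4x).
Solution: Substitute θ = exp(-2τ)u.
Then θ_τ = exp(-2τ)(u_τ - 2u), θ_xx = exp(-2τ)u_xx; substituting and dividing by exp(-2τ), the lower-order terms cancel: u_τ = (1/2)u_xx (standard heat equation).
Data for u: u(x,0) = θ(x,0) = -sin(2x) + 2sin(3x) + sin(4x). The boundary conditions carry over: u(0,τ) = u(π,τ) = 0.
Separating variables: u = Σ c_n exp(-n²τ/2) sin(nx). From u(x,0) = -sin(2x) + 2sin(3x) + sin(4x): c_2=-1, c_3=2, c_4=1.
So u(x,τ) = -exp(-2τ)sin(2x) + exp(-8τ)sin(4x) + 2exp(-9τ/2)sin(3x), and θ(x,τ) = exp(-2τ)u(x,τ).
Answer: θ(x, τ) = -exp(-4τ)sin(2x) + exp(-10τ)sin(4x) + 2exp(-13τ/2)sin(3x)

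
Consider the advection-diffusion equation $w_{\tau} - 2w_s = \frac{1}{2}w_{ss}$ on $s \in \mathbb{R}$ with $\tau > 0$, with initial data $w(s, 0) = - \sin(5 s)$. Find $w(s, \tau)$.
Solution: Moving frame: $\eta = s + 2\tau$, $\sigma = \tau$, $w = u(\eta,\sigma)$, so $w_{\tau} = u_{\sigma} + 2u_{\eta}$ and $w_{ss} = u_{\eta\eta}$.
Hence $w_{\tau} - 2w_s = u_{\sigma}$ and the PDE becomes the heat equation $u_{\sigma} = \frac{1}{2}u_{\eta\eta}$ on $\eta \in \mathbb{R}$.
Initial data: $u(\eta,0) = w(\eta,0) = - \sin(5 \eta)$. Each mode $\sin(n\eta)$ decays as $e^{-n^2\sigma/2}$ on $\mathbb{R}$, so $u(\eta,\sigma) = \sum c_n e^{-n^2\sigma/2} \sin(n\eta)$ with $c_5=-1$: $u(\eta,\sigma) = - e^{-25 \sigma/2} \sin(5 \eta)$.
Substituting back: $w(s,\tau) = u(s + 2\tau, \tau)$.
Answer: $w(s, \tau) = - e^{-25 \tau/2} \sin(10 \tau + 5 s)$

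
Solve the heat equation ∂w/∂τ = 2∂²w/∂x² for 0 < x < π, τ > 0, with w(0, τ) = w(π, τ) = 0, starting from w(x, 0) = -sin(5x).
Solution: Separating variables: w = Σ c_n exp(-2n²τ) sin(nx). From w(x,0) = -sin(5x): c_5=-1.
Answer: w(x, τ) = -exp(-50τ)sin(5x)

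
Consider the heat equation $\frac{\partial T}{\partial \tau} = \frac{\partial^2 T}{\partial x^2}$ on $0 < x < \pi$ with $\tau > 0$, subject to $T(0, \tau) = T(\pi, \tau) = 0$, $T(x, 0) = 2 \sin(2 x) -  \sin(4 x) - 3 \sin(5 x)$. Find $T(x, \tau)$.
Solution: Separating variables: $T = \sum c_n e^{-n^2\tau} \sin(nx)$. From $T(x,0) = 2 \sin(2 x) - \sin(4 x) - 3 \sin(5 x)$: $c_2=2, c_4=-1, c_5=-3$.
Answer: $T(x, \tau) = 2 e^{-4 \tau} \sin(2 x) -  e^{-16 \tau} \sin(4 x) - 3 e^{-25 \tau} \sin(5 x)$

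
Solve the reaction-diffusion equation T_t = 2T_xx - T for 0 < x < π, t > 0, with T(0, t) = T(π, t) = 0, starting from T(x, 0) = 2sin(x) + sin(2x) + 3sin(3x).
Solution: Substitute T = exp(-t)u.
Then T_t = exp(-t)(u_t - u), T_xx = exp(-t)u_xx; substituting and dividing by exp(-t), the lower-order terms cancel: u_t = 2u_xx (standard heat equation).
Data for u: u(x,0) = T(x,0) = 2sin(x) + sin(2x) + 3sin(3x). The boundary conditions carry over: u(0,t) = u(π,t) = 0.
Separating variables: u = Σ c_n exp(-2n²t) sin(nx). From u(x,0) = 2sin(x) + sin(2x) + 3sin(3x): c_1=2, c_2=1, c_3=3.
So u(x,t) = 2exp(-2t)sin(x) + exp(-8t)sin(2x) + 3exp(-18t)sin(3x), and T(x,t) = exp(-t)u(x,t).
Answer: T(x, t) = 2exp(-3t)sin(x) + exp(-9t)sin(2x) + 3exp(-19t)sin(3x)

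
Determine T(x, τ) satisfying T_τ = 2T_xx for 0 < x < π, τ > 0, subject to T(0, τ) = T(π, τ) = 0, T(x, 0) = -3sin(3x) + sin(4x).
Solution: Separating variables: T = Σ c_n exp(-2n²τ) sin(nx). From T(x,0) = -3sin(3x) + sin(4x): c_3=-3, c_4=1.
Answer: T(x, τ) = -3exp(-18τ)sin(3x) + exp(-32τ)sin(4x)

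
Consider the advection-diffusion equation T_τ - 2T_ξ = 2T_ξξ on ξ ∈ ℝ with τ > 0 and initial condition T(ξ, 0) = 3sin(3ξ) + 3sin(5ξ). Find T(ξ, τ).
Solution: Moving frame: η = ξ + 2τ, σ = τ, T = u(η,σ), so T_τ = u_σ + 2u_η and T_ξξ = u_ηη.
Hence T_τ - 2T_ξ = u_σ and the PDE becomes the heat equation u_σ = 2u_ηη on η ∈ ℝ.
Initial data: u(η,0) = T(η,0) = 3sin(3η) + 3sin(5η). Each mode sin(nη) decays as exp(-2n²σ) on ℝ, so u(η,σ) = Σ c_n exp(-2n²σ) sin(nη) with c_3=3, c_5=3: u(η,σ) = 3exp(-18σ)sin(3η) + 3exp(-50σ)sin(5η).
Substituting back: T(ξ,τ) = u(ξ + 2τ, τ).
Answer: T(ξ, τ) = 3exp(-18τ)sin(3ξ + 6τ) + 3exp(-50τ)sin(5ξ + 10τ)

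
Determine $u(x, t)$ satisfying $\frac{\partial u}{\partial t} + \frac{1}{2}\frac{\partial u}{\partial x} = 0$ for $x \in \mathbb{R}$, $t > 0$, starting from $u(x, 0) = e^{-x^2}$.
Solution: By method of characteristics (waves move right with speed 1/2):
Along characteristics $x - \frac{1}{2}t =$ const, $u$ is constant, so $u(x,t) = f(x - \frac{1}{2}t)$ with $f = u( \cdot , 0)$.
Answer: $u(x, t) = e^{-(-t/2 + x)^2}$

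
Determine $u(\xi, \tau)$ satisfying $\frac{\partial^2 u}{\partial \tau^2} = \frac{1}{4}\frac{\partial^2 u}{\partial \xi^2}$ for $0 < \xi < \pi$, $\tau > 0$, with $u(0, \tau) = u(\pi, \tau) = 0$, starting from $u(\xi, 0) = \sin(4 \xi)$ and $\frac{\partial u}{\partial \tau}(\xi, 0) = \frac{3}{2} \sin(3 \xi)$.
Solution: Separating variables: $u = \sum [A_n \cos(\omega_n \tau) + B_n \sin(\omega_n \tau)] \sin(n\xi)$, $\omega_n = n/2$. From ICs ($B_n$ = velocity coefficient / $\omega_n$): $A_4=1, B_3=1$.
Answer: $u(\xi, \tau) = \sin(3 \tau/2) \sin(3 \xi) + \sin(4 \xi) \cos(2 \tau)$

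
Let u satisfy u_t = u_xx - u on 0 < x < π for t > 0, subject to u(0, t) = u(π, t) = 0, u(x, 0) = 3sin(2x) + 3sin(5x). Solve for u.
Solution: Substitute u = exp(-t)w, i.e. w = exp(t)u.
By the product rule, u_t = exp(-t)(w_t - w), u_xx = exp(-t)w_xx.
Substituting into the PDE and dividing by exp(-t): w_t - w = w_xx - w.
The lower-order terms cancel, leaving the standard heat equation w_t = w_xx.
Initial data for w: w(x,0) = u(x,0) = 3sin(2x) + 3sin(5x). The boundary conditions carry over: w(0,t) = w(π,t) = 0.
Solve for w:
  Using separation of variables w = X(x)T(t):
  Eigenfunctions: sin(nx), n = 1, 2, 3, ...
  General solution: w(x, t) = Σ c_n sin(nx) exp(-n² t)
  Matching w(x,0) = 3sin(2x) + 3sin(5x) term by term: c_2=3, c_5=3.
Hence w(x,t) = 3exp(-4t)sin(2x) + 3exp(-25t)sin(5x).
Transform back: u(x,t) = exp(-t)w(x,t).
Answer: u(x, t) = 3exp(-5t)sin(2x) + 3exp(-26t)sin(5x)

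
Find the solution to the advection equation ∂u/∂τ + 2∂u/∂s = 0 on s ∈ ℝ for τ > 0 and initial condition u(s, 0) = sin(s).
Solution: By method of characteristics (waves move right with speed 2):
Along characteristics s - 2τ = const, u is constant, so u(s,τ) = f(s - 2τ) with f = u(·, 0).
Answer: u(s, τ) = sin(s - 2τ)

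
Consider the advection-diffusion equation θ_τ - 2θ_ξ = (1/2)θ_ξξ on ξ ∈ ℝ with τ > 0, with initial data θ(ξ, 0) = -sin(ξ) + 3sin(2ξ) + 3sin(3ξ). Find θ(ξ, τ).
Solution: Change to a moving frame: let η = ξ + 2τ, σ = τ and write θ(ξ,τ) = u(η,σ).
By the chain rule θ_τ = u_σ + 2u_η, θ_ξ = u_η, θ_ξξ = u_ηη.
Then θ_τ - 2θ_ξ = u_σ: the advection term cancels and the PDE becomes the heat equation u_σ = (1/2)u_ηη on η ∈ ℝ.
Initial data: u(η,0) = θ(η,0) = -sin(η) + 3sin(2η) + 3sin(3η).
On η ∈ ℝ each mode satisfies (sin(nη))″ = -n² sin(nη), so exp(-n²σ/2) sin(nη) solves the heat equation; by superposition u(η,σ) = Σ c_n exp(-n²σ/2) sin(nη).
Reading off the coefficients: c_1=-1, c_2=3, c_3=3, so u(η,σ) = 3exp(-2σ)sin(2η) - exp(-σ/2)sin(η) + 3exp(-9σ/2)sin(3η).
Substituting back η = ξ + 2τ, σ = τ: θ(ξ,τ) = u(ξ + 2τ, τ).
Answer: θ(ξ, τ) = 3exp(-2τ)sin(2ξ + 4τ) - exp(-τ/2)sin(ξ + 2τ) + 3exp(-9τ/2)sin(3ξ + 6τ)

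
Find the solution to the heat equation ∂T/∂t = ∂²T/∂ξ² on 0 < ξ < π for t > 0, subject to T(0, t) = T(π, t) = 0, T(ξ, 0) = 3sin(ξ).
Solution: Using separation of variables T = X(ξ)G(t):
Eigenfunctions: sin(nξ), n = 1, 2, 3, ...
General solution: T(ξ, t) = Σ c_n sin(nξ) exp(-n² t)
Matching T(ξ,0) = 3sin(ξ) term by term: c_1=3.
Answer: T(ξ, t) = 3exp(-t)sin(ξ)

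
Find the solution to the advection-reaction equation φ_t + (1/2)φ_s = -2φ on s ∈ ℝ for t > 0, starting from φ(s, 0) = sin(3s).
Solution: Substitute φ = exp(-2t)u.
Then φ_t = exp(-2t)(u_t - 2u), φ_s = exp(-2t)u_s; substituting and dividing by exp(-2t), the lower-order terms cancel: u_t + (1/2)u_s = 0 (standard advection equation).
Data for u: u(s,0) = φ(s,0) = sin(3s).
By characteristics (ds/dt = 1/2), u(s,t) = f(s - (1/2)t) with f = u(·, 0).
So u(s,t) = sin(3s - 3t/2), and φ(s,t) = exp(-2t)u(s,t).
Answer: φ(s, t) = exp(-2t)sin(3s - 3t/2)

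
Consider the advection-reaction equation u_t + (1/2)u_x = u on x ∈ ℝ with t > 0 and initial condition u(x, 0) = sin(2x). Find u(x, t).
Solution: Substitute u = exp(t)w.
Then u_t = exp(t)(w_t + w), u_x = exp(t)w_x; substituting and dividing by exp(t), the lower-order terms cancel: w_t + (1/2)w_x = 0 (standard advection equation).
Data for w: w(x,0) = u(x,0) = sin(2x).
By characteristics (dx/dt = 1/2), w(x,t) = f(x - (1/2)t) with f = w(·, 0).
So w(x,t) = -sin(t - 2x), and u(x,t) = exp(t)w(x,t).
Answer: u(x, t) = -exp(t)sin(t - 2x)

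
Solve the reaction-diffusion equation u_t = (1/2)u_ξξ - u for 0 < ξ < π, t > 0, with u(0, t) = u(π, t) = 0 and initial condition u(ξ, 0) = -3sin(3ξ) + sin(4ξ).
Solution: Substitute u = exp(-t)w, i.e. w = exp(t)u.
By the product rule, u_t = exp(-t)(w_t - w), u_ξξ = exp(-t)w_ξξ.
Substituting into the PDE and dividing by exp(-t): w_t - w = (1/2)w_ξξ - w.
The lower-order terms cancel, leaving the standard heat equation w_t = (1/2)w_ξξ.
Initial data for w: w(ξ,0) = u(ξ,0) = -3sin(3ξ) + sin(4ξ). The boundary conditions carry over: w(0,t) = w(π,t) = 0.
Solve for w:
  Using separation of variables w = X(ξ)T(t):
  Eigenfunctions: sin(nξ), n = 1, 2, 3, ...
  General solution: w(ξ, t) = Σ c_n sin(nξ) exp(-n² t/2)
  Matching w(ξ,0) = -3sin(3ξ) + sin(4ξ) term by term: c_3=-3, c_4=1.
Hence w(ξ,t) = exp(-8t)sin(4ξ) - 3exp(-9t/2)sin(3ξ).
Transform back: u(ξ,t) = exp(-t)w(ξ,t).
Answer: u(ξ, t) = exp(-9t)sin(4ξ) - 3exp(-11t/2)sin(3ξ)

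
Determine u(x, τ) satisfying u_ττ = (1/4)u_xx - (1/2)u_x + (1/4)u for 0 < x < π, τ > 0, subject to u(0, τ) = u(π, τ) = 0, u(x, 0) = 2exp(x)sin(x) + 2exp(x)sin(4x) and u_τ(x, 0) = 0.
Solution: Substitute u = exp(x)w.
Then u_x = exp(x)(w_x + w), u_xx = exp(x)(w_xx + 2w_x + w), u_ττ = exp(x)w_ττ; substituting and dividing by exp(x), the lower-order terms cancel: w_ττ = (1/4)w_xx (standard wave equation).
Data for w: w(x,0) = exp(-x)u(x,0) = 2sin(x) + 2sin(4x); w_τ(x,0) = exp(-x)u_τ(x,0) = 0. The boundary conditions carry over: w(0,τ) = w(π,τ) = 0.
Separating variables: w = Σ [A_n cos(ω_n τ) + B_n sin(ω_n τ)] sin(nx), ω_n = n/2. From ICs: A_1=2, A_4=2.
So w(x,τ) = 2sin(x)cos(τ/2) + 2sin(4x)cos(2τ), and u(x,τ) = exp(x)w(x,τ).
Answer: u(x, τ) = 2exp(x)sin(x)cos(τ/2) + 2exp(x)sin(4x)cos(2τ)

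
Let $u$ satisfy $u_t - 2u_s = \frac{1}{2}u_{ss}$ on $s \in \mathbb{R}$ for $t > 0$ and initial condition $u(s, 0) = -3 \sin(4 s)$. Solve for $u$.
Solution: Change to a moving frame: let $\eta = s + 2t$, $\sigma = t$ and write $u(s,t) = w(\eta,\sigma)$.
By the chain rule $u_t = w_{\sigma} + 2w_{\eta}$, $u_s = w_{\eta}$, $u_{ss} = w_{\eta\eta}$.
Then $u_t - 2u_s = w_{\sigma}$: the advection term cancels and the PDE becomes the heat equation $w_{\sigma} = \frac{1}{2}w_{\eta\eta}$ on $\eta \in \mathbb{R}$.
Initial data: $w(\eta,0) = u(\eta,0) = -3 \sin(4 \eta)$.
On $\eta \in \mathbb{R}$ each mode satisfies $(\sin(n\eta))'' = -n^2 \sin(n\eta)$, so $e^{-n^2\sigma/2} \sin(n\eta)$ solves the heat equation; by superposition $w(\eta,\sigma) = \sum c_n e^{-n^2\sigma/2} \sin(n\eta)$.
Reading off the coefficients: $c_4=-3$, so $w(\eta,\sigma) = -3 e^{-8 \sigma} \sin(4 \eta)$.
Substituting back $\eta = s + 2t$, $\sigma = t$: $u(s,t) = w(s + 2t, t)$.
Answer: $u(s, t) = -3 e^{-8 t} \sin(4 s + 8 t)$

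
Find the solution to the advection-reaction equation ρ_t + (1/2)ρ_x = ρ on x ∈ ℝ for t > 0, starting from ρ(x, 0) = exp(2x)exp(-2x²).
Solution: Substitute ρ = exp(2x)u.
Then ρ_x = exp(2x)(u_x + 2u), ρ_t = exp(2x)u_t; substituting and dividing by exp(2x), the lower-order terms cancel: u_t + (1/2)u_x = 0 (standard advection equation).
Data for u: u(x,0) = exp(-2x)ρ(x,0) = exp(-2x²).
By characteristics (dx/dt = 1/2), u(x,t) = f(x - (1/2)t) with f = u(·, 0).
So u(x,t) = exp(-2(-t/2 + x)²), and ρ(x,t) = exp(2x)u(x,t).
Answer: ρ(x, t) = exp(2x)exp(-2(-t/2 + x)²)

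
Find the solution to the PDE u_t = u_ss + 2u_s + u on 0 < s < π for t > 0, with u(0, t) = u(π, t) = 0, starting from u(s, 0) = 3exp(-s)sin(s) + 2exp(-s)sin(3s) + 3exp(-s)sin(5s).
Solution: Substitute u = exp(-s)w, i.e. w = exp(s)u.
By the product rule, u_s = exp(-s)(w_s - w), u_ss = exp(-s)(w_ss - 2w_s + w), u_t = exp(-s)w_t.
Substituting into the PDE and dividing by exp(-s): w_t = (w_ss - 2w_s + w) + 2(w_s - w) + w.
The lower-order terms cancel, leaving the standard heat equation w_t = w_ss.
Initial data for w: w(s,0) = exp(s)u(s,0) = 3sin(s) + 2sin(3s) + 3sin(5s). The boundary conditions carry over: w(0,t) = w(π,t) = 0.
Solve for w:
  Using separation of variables w = X(s)T(t):
  Eigenfunctions: sin(ns), n = 1, 2, 3, ...
  General solution: w(s, t) = Σ c_n sin(ns) exp(-n² t)
  Matching w(s,0) = 3sin(s) + 2sin(3s) + 3sin(5s) term by term: c_1=3, c_3=2, c_5=3.
Hence w(s,t) = 3exp(-t)sin(s) + 2exp(-9t)sin(3s) + 3exp(-25t)sin(5s).
Transform back: u(s,t) = exp(-s)w(s,t).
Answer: u(s, t) = 3exp(-s)exp(-t)sin(s) + 2exp(-s)exp(-9t)sin(3s) + 3exp(-s)exp(-25t)sin(5s)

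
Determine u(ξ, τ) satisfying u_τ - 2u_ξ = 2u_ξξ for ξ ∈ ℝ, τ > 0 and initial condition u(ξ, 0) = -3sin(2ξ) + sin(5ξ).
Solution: Change to a moving frame: let η = ξ + 2τ, σ = τ and write u(ξ,τ) = w(η,σ).
By the chain rule u_τ = w_σ + 2w_η, u_ξ = w_η, u_ξξ = w_ηη.
Then u_τ - 2u_ξ = w_σ: the advection term cancels and the PDE becomes the heat equation w_σ = 2w_ηη on η ∈ ℝ.
Initial data: w(η,0) = u(η,0) = -3sin(2η) + sin(5η).
On η ∈ ℝ each mode satisfies (sin(nη))″ = -n² sin(nη), so exp(-2n²σ) sin(nη) solves the heat equation; by superposition w(η,σ) = Σ c_n exp(-2n²σ) sin(nη).
Reading off the coefficients: c_2=-3, c_5=1, so w(η,σ) = -3exp(-8σ)sin(2η) + exp(-50σ)sin(5η).
Substituting back η = ξ + 2τ, σ = τ: u(ξ,τ) = w(ξ + 2τ, τ).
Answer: u(ξ, τ) = -3exp(-8τ)sin(2ξ + 4τ) + exp(-50τ)sin(5ξ + 10τ)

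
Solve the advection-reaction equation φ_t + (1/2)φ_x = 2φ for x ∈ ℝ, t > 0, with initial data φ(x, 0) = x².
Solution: Substitute φ = exp(2t)u.
Then φ_t = exp(2t)(u_t + 2u), φ_x = exp(2t)u_x; substituting and dividing by exp(2t), the lower-order terms cancel: u_t + (1/2)u_x = 0 (standard advection equation).
Data for u: u(x,0) = φ(x,0) = x².
By characteristics (dx/dt = 1/2), u(x,t) = f(x - (1/2)t) with f = u(·, 0).
So u(x,t) = (1/4)t² - tx + x², and φ(x,t) = exp(2t)u(x,t).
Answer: φ(x, t) = (1/4)t²exp(2t) - txexp(2t) + x²exp(2t)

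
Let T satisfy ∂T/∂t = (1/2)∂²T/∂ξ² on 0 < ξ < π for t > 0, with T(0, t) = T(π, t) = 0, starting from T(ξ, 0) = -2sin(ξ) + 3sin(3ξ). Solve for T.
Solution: Separating variables: T = Σ c_n exp(-n²t/2) sin(nξ). From T(ξ,0) = -2sin(ξ) + 3sin(3ξ): c_1=-2, c_3=3.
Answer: T(ξ, t) = -2exp(-t/2)sin(ξ) + 3exp(-9t/2)sin(3ξ)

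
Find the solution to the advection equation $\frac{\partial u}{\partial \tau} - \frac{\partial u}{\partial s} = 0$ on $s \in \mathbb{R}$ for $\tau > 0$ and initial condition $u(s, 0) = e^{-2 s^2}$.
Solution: By characteristics ($ds/d\tau = -1$), $u(s,\tau) = f(s + \tau)$ with $f = u( \cdot , 0)$.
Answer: $u(s, \tau) = e^{-2 (\tau + s)^2}$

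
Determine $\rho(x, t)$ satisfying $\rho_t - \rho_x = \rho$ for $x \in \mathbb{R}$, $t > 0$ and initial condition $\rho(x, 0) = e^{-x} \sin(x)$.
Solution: Substitute $\rho = e^{-x}u$.
Then $\rho_x = e^{-x}(u_x - u)$, $\rho_t = e^{-x}u_t$; substituting and dividing by $e^{-x}$, the lower-order terms cancel: $u_t - u_x = 0$ (standard advection equation).
Data for $u$: $u(x,0) = e^{x}\rho(x,0) = \sin(x)$.
By characteristics ($dx/dt = -1$), $u(x,t) = f(x + t)$ with $f = u( \cdot , 0)$.
So $u(x,t) = \sin(t + x)$, and $\rho(x,t) = e^{-x}u(x,t)$.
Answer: $\rho(x, t) = e^{-x} \sin(t + x)$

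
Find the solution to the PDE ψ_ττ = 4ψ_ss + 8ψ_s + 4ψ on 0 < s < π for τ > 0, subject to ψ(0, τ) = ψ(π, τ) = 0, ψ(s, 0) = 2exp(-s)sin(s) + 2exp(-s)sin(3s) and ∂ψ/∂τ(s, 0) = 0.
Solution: Substitute ψ = exp(-s)u, i.e. u = exp(s)ψ.
By the product rule, ψ_s = exp(-s)(u_s - u), ψ_ss = exp(-s)(u_ss - 2u_s + u), ψ_ττ = exp(-s)u_ττ.
Substituting into the PDE and dividing by exp(-s): u_ττ = 4(u_ss - 2u_s + u) + 8(u_s - u) + 4u.
The lower-order terms cancel, leaving the standard wave equation u_ττ = 4u_ss.
Initial data for u: u(s,0) = exp(s)ψ(s,0) = 2sin(s) + 2sin(3s); u_τ(s,0) = exp(s)ψ_τ(s,0) = 0. The boundary conditions carry over: u(0,τ) = u(π,τ) = 0.
Solve for u:
  Using separation of variables u = X(s)T(τ):
  Eigenfunctions: sin(ns), n = 1, 2, 3, ...
  General solution: u(s, τ) = Σ [A_n cos(2n τ) + B_n sin(2n τ)] sin(ns)
  From u(s,0) = 2sin(s) + 2sin(3s): A_1=2, A_3=2. From u_τ(s,0) = 0: all B_n = 0.
Hence u(s,τ) = 2sin(s)cos(2τ) + 2sin(3s)cos(6τ).
Transform back: ψ(s,τ) = exp(-s)u(s,τ).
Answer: ψ(s, τ) = 2exp(-s)sin(s)cos(2τ) + 2exp(-s)sin(3s)cos(6τ)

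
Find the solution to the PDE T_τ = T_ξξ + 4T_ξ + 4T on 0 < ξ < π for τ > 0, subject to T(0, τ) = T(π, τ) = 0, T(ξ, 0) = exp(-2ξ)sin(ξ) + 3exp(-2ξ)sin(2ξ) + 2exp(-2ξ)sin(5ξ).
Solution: Substitute T = exp(-2ξ)u, i.e. u = exp(2ξ)T.
By the product rule, T_ξ = exp(-2ξ)(u_ξ - 2u), T_ξξ = exp(-2ξ)(u_ξξ - 4u_ξ + 4u), T_τ = exp(-2ξ)u_τ.
Substituting into the PDE and dividing by exp(-2ξ): u_τ = (u_ξξ - 4u_ξ + 4u) + 4(u_ξ - 2u) + 4u.
The lower-order terms cancel, leaving the standard heat equation u_τ = u_ξξ.
Initial data for u: u(ξ,0) = exp(2ξ)T(ξ,0) = sin(ξ) + 3sin(2ξ) + 2sin(5ξ). The boundary conditions carry over: u(0,τ) = u(π,τ) = 0.
Solve for u:
  Using separation of variables u = X(ξ)G(τ):
  Eigenfunctions: sin(nξ), n = 1, 2, 3, ...
  General solution: u(ξ, τ) = Σ c_n sin(nξ) exp(-n² τ)
  Matching u(ξ,0) = sin(ξ) + 3sin(2ξ) + 2sin(5ξ) term by term: c_1=1, c_2=3, c_5=2.
Hence u(ξ,τ) = exp(-τ)sin(ξ) + 3exp(-4τ)sin(2ξ) + 2exp(-25τ)sin(5ξ).
Transform back: T(ξ,τ) = exp(-2ξ)u(ξ,τ).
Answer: T(ξ, τ) = exp(-2ξ)exp(-τ)sin(ξ) + 3exp(-2ξ)exp(-4τ)sin(2ξ) + 2exp(-2ξ)exp(-25τ)sin(5ξ)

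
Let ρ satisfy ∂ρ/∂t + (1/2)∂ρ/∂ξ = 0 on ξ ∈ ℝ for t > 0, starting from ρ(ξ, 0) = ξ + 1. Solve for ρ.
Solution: By method of characteristics (waves move right with speed 1/2):
Along characteristics ξ - (1/2)t = const, ρ is constant, so ρ(ξ,t) = f(ξ - (1/2)t) with f = ρ(·, 0).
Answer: ρ(ξ, t) = -(1/2)t + ξ + 1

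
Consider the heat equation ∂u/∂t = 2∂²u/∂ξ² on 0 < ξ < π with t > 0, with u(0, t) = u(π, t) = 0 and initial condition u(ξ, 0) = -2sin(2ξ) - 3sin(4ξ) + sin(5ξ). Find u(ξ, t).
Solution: Separating variables: u = Σ c_n exp(-2n²t) sin(nξ). From u(ξ,0) = -2sin(2ξ) - 3sin(4ξ) + sin(5ξ): c_2=-2, c_4=-3, c_5=1.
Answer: u(ξ, t) = -2exp(-8t)sin(2ξ) - 3exp(-32t)sin(4ξ) + exp(-50t)sin(5ξ)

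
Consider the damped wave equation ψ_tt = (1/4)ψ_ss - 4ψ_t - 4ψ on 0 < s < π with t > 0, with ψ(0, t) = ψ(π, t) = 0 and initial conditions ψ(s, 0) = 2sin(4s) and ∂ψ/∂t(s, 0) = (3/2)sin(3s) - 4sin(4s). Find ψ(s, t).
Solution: Substitute ψ = exp(-2t)u, i.e. u = exp(2t)ψ.
By the product rule, ψ_t = exp(-2t)(u_t - 2u), ψ_tt = exp(-2t)(u_tt - 4u_t + 4u), ψ_ss = exp(-2t)u_ss.
Substituting into the PDE and dividing by exp(-2t): u_tt - 4u_t + 4u = (1/4)u_ss - 4(u_t - 2u) - 4u.
The lower-order terms cancel, leaving the standard wave equation u_tt = (1/4)u_ss.
Initial data for u: u(s,0) = ψ(s,0) = 2sin(4s); u_t(s,0) = ψ_t(s,0) + 2ψ(s,0) = (3/2)sin(3s). The boundary conditions carry over: u(0,t) = u(π,t) = 0.
Solve for u:
  Using separation of variables u = X(s)T(t):
  Eigenfunctions: sin(ns), n = 1, 2, 3, ...
  General solution: u(s, t) = Σ [A_n cos(n t/2) + B_n sin(n t/2)] sin(ns)
  From u(s,0) = 2sin(4s): A_4=2. From u_t(s,0) = (3/2)sin(3s), using u_t(s,0) = Σ ω_n B_n sin(ns) with ω_n = n/2: B_3 = (3/2)/(3/2) = 1.
Hence u(s,t) = sin(3s)sin(3t/2) + 2sin(4s)cos(2t).
Transform back: ψ(s,t) = exp(-2t)u(s,t).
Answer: ψ(s, t) = exp(-2t)sin(3s)sin(3t/2) + 2exp(-2t)sin(4s)cos(2t)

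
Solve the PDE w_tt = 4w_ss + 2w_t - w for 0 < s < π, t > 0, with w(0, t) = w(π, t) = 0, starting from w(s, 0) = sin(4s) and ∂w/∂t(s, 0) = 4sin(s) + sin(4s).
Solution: Substitute w = exp(t)u.
Then w_t = exp(t)(u_t + u), w_tt = exp(t)(u_tt + 2u_t + u), w_ss = exp(t)u_ss; substituting and dividing by exp(t), the lower-order terms cancel: u_tt = 4u_ss (standard wave equation).
Data for u: u(s,0) = w(s,0) = sin(4s); u_t(s,0) = w_t(s,0) - w(s,0) = 4sin(s). The boundary conditions carry over: u(0,t) = u(π,t) = 0.
Separating variables: u = Σ [A_n cos(ω_n t) + B_n sin(ω_n t)] sin(ns), ω_n = 2n. From ICs (B_n = velocity coefficient / ω_n): A_4=1, B_1=2.
So u(s,t) = 2sin(s)sin(2t) + sin(4s)cos(8t), and w(s,t) = exp(t)u(s,t).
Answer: w(s, t) = 2exp(t)sin(s)sin(2t) + exp(t)sin(4s)cos(8t)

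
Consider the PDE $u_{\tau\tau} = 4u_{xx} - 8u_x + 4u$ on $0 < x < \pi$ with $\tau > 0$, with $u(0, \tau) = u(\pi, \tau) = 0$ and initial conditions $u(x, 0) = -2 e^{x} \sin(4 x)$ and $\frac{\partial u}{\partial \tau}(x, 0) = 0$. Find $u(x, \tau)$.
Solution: Substitute $u = e^{x}w$.
Then $u_x = e^{x}(w_x + w)$, $u_{xx} = e^{x}(w_{xx} + 2w_x + w)$, $u_{\tau\tau} = e^{x}w_{\tau\tau}$; substituting and dividing by $e^{x}$, the lower-order terms cancel: $w_{\tau\tau} = 4w_{xx}$ (standard wave equation).
Data for $w$: $w(x,0) = e^{-x}u(x,0) = -2 \sin(4 x)$; $w_{\tau}(x,0) = e^{-x}u_{\tau}(x,0) = 0$. The boundary conditions carry over: $w(0,\tau) = w(\pi,\tau) = 0$.
Separating variables: $w = \sum [A_n \cos(\omega_n \tau) + B_n \sin(\omega_n \tau)] \sin(nx)$, $\omega_n = 2n$. From ICs: $A_4=-2$.
So $w(x,\tau) = -2 \sin(4 x) \cos(8 \tau)$, and $u(x,\tau) = e^{x}w(x,\tau)$.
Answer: $u(x, \tau) = -2 e^{x} \sin(4 x) \cos(8 \tau)$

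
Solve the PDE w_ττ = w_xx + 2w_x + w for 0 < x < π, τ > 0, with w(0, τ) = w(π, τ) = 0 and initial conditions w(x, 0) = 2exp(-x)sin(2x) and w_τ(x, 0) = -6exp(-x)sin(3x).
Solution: Substitute w = exp(-x)u, i.e. u = exp(x)w.
By the product rule, w_x = exp(-x)(u_x - u), w_xx = exp(-x)(u_xx - 2u_x + u), w_ττ = exp(-x)u_ττ.
Substituting into the PDE and dividing by exp(-x): u_ττ = (u_xx - 2u_x + u) + 2(u_x - u) + u.
The lower-order terms cancel, leaving the standard wave equation u_ττ = u_xx.
Initial data for u: u(x,0) = exp(x)w(x,0) = 2sin(2x); u_τ(x,0) = exp(x)w_τ(x,0) = -6sin(3x). The boundary conditions carry over: u(0,τ) = u(π,τ) = 0.
Solve for u:
  Using separation of variables u = X(x)T(τ):
  Eigenfunctions: sin(nx), n = 1, 2, 3, ...
  General solution: u(x, τ) = Σ [A_n cos(n τ) + B_n sin(n τ)] sin(nx)
  From u(x,0) = 2sin(2x): A_2=2. From u_τ(x,0) = -6sin(3x), using u_τ(x,0) = Σ ω_n B_n sin(nx) with ω_n = n: B_3 = (-6)/3 = -2.
Hence u(x,τ) = 2sin(2x)cos(2τ) - 2sin(3x)sin(3τ).
Transform back: w(x,τ) = exp(-x)u(x,τ).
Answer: w(x, τ) = 2exp(-x)sin(2x)cos(2τ) - 2exp(-x)sin(3x)sin(3τ)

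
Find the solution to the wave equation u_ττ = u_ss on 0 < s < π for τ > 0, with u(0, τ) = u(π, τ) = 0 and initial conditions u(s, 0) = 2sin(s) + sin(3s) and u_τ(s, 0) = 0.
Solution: Separating variables: u = Σ [A_n cos(ω_n τ) + B_n sin(ω_n τ)] sin(ns), ω_n = n. From ICs: A_1=2, A_3=1.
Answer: u(s, τ) = 2sin(s)cos(τ) + sin(3s)cos(3τ)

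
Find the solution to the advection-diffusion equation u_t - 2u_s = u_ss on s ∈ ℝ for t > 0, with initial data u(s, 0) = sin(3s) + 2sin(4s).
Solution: Change to a moving frame: let η = s + 2t, σ = t and write u(s,t) = w(η,σ).
By the chain rule u_t = w_σ + 2w_η, u_s = w_η, u_ss = w_ηη.
Then u_t - 2u_s = w_σ: the advection term cancels and the PDE becomes the heat equation w_σ = w_ηη on η ∈ ℝ.
Initial data: w(η,0) = u(η,0) = sin(3η) + 2sin(4η).
On η ∈ ℝ each mode satisfies (sin(nη))″ = -n² sin(nη), so exp(-n²σ) sin(nη) solves the heat equation; by superposition w(η,σ) = Σ c_n exp(-n²σ) sin(nη).
Reading off the coefficients: c_3=1, c_4=2, so w(η,σ) = exp(-9σ)sin(3η) + 2exp(-16σ)sin(4η).
Substituting back η = s + 2t, σ = t: u(s,t) = w(s + 2t, t).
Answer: u(s, t) = exp(-9t)sin(3s + 6t) + 2exp(-16t)sin(4s + 8t)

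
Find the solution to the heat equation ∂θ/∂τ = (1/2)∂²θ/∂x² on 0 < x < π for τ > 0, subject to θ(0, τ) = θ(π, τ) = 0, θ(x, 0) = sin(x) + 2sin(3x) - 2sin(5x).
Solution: Separating variables: θ = Σ c_n exp(-n²τ/2) sin(nx). From θ(x,0) = sin(x) + 2sin(3x) - 2sin(5x): c_1=1, c_3=2, c_5=-2.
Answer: θ(x, τ) = exp(-τ/2)sin(x) + 2exp(-9τ/2)sin(3x) - 2exp(-25τ/2)sin(5x)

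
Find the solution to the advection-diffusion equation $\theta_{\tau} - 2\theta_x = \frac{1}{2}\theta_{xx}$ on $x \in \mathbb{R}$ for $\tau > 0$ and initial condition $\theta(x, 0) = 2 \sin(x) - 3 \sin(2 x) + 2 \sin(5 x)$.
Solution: Moving frame: $\eta = x + 2\tau$, $\sigma = \tau$, $\theta = u(\eta,\sigma)$, so $\theta_{\tau} = u_{\sigma} + 2u_{\eta}$ and $\theta_{xx} = u_{\eta\eta}$.
Hence $\theta_{\tau} - 2\theta_x = u_{\sigma}$ and the PDE becomes the heat equation $u_{\sigma} = \frac{1}{2}u_{\eta\eta}$ on $\eta \in \mathbb{R}$.
Initial data: $u(\eta,0) = \theta(\eta,0) = 2 \sin(\eta) - 3 \sin(2 \eta) + 2 \sin(5 \eta)$. Each mode $\sin(n\eta)$ decays as $e^{-n^2\sigma/2}$ on $\mathbb{R}$, so $u(\eta,\sigma) = \sum c_n e^{-n^2\sigma/2} \sin(n\eta)$ with $c_1=2, c_2=-3, c_5=2$: $u(\eta,\sigma) = -3 e^{-2 \sigma} \sin(2 \eta) + 2 e^{-\sigma/2} \sin(\eta) + 2 e^{-25 \sigma/2} \sin(5 \eta)$.
Substituting back: $\theta(x,\tau) = u(x + 2\tau, \tau)$.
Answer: $\theta(x, \tau) = -3 e^{-2 \tau} \sin(4 \tau + 2 x) + 2 e^{-\tau/2} \sin(2 \tau + x) + 2 e^{-25 \tau/2} \sin(10 \tau + 5 x)$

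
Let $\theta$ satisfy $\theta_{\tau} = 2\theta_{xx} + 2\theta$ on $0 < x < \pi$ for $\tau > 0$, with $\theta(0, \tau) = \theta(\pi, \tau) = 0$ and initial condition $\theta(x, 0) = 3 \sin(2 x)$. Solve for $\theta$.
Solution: Substitute $\theta = e^{2\tau}u$, i.e. $u = e^{-2\tau}\theta$.
By the product rule, $\theta_{\tau} = e^{2\tau}(u_{\tau} + 2u)$, $\theta_{xx} = e^{2\tau}u_{xx}$.
Substituting into the PDE and dividing by $e^{2\tau}$: $u_{\tau} + 2u = 2u_{xx} + 2u$.
The lower-order terms cancel, leaving the standard heat equation $u_{\tau} = 2u_{xx}$.
Initial data for $u$: $u(x,0) = \theta(x,0) = 3 \sin(2 x)$. The boundary conditions carry over: $u(0,\tau) = u(\pi,\tau) = 0$.
Solve for $u$:
  Using separation of variables $u = X(x)G(\tau)$:
  Eigenfunctions: $\sin(nx)$, $n = 1, 2, 3, \ldots$
  General solution: $u(x, \tau) = \sum c_n \sin(nx) e^{-2n^2 \tau}$
  Matching $u(x,0) = 3 \sin(2 x)$ term by term: $c_2=3$.
Hence $u(x,\tau) = 3 e^{-8 \tau} \sin(2 x)$.
Transform back: $\theta(x,\tau) = e^{2\tau}u(x,\tau)$.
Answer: $\theta(x, \tau) = 3 e^{-6 \tau} \sin(2 x)$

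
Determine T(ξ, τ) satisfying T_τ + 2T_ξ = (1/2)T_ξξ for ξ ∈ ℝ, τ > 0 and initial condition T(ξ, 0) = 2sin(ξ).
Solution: Change to a moving frame: let η = ξ - 2τ, σ = τ and write T(ξ,τ) = u(η,σ).
By the chain rule T_τ = u_σ - 2u_η, T_ξ = u_η, T_ξξ = u_ηη.
Then T_τ + 2T_ξ = u_σ: the advection term cancels and the PDE becomes the heat equation u_σ = (1/2)u_ηη on η ∈ ℝ.
Initial data: u(η,0) = T(η,0) = 2sin(η).
On η ∈ ℝ each mode satisfies (sin(nη))″ = -n² sin(nη), so exp(-n²σ/2) sin(nη) solves the heat equation; by superposition u(η,σ) = Σ c_n exp(-n²σ/2) sin(nη).
Reading off the coefficients: c_1=2, so u(η,σ) = 2exp(-σ/2)sin(η).
Substituting back η = ξ - 2τ, σ = τ: T(ξ,τ) = u(ξ - 2τ, τ).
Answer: T(ξ, τ) = 2exp(-τ/2)sin(ξ - 2τ)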